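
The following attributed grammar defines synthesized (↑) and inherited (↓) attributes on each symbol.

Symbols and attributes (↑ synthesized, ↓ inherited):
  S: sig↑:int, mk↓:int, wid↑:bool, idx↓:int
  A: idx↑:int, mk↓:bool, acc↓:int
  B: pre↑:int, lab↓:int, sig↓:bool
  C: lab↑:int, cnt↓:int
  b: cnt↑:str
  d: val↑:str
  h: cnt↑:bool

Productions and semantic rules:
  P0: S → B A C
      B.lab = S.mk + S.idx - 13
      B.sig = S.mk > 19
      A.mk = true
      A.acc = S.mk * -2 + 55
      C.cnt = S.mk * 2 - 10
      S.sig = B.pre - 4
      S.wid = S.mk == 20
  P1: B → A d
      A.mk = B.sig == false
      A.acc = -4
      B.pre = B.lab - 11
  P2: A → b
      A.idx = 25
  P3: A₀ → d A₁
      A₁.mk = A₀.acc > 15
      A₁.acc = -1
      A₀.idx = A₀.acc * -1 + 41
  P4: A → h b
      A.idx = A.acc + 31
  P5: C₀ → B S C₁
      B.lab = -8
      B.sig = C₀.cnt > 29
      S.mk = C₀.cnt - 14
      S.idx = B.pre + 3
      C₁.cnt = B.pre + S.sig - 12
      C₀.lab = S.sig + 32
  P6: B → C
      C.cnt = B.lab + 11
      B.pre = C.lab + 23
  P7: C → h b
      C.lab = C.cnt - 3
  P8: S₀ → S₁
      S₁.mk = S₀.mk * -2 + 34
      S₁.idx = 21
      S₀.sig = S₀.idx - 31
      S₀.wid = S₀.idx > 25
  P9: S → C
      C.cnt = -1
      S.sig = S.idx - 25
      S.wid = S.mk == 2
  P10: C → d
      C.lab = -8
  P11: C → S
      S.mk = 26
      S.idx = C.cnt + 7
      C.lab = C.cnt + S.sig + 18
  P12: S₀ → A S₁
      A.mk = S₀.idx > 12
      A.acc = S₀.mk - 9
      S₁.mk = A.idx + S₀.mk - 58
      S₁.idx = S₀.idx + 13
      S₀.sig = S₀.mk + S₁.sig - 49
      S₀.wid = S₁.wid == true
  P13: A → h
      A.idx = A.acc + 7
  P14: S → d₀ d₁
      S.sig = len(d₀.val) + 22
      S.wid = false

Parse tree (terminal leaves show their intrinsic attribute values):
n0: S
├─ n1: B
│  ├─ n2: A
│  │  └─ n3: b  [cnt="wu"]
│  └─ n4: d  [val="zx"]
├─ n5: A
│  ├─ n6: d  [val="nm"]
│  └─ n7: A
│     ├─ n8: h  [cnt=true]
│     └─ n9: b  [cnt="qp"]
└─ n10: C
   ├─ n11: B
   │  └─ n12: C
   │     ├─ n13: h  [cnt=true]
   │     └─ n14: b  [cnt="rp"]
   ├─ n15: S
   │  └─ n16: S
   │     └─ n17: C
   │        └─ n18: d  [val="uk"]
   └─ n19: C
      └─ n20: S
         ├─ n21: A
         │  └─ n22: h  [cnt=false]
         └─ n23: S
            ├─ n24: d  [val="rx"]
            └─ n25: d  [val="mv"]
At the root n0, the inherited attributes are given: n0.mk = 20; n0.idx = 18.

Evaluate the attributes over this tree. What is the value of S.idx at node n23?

1. n0.mk = 20  [given at root]
2. n0.idx = 18  [given at root]
3. n1.lab = 25  [S.mk + S.idx - 13]
4. n1.sig = true  [S.mk > 19]
5. n2.mk = false  [B.sig == false]
6. n2.acc = -4  [-4]
7. n3.cnt = "wu"  [terminal]
8. n2.idx = 25  [25]
9. n4.val = "zx"  [terminal]
10. n1.pre = 14  [B.lab - 11]
11. n5.mk = true  [true]
12. n5.acc = 15  [S.mk * -2 + 55]
13. n6.val = "nm"  [terminal]
14. n7.mk = false  [A₀.acc > 15]
15. n7.acc = -1  [-1]
16. n8.cnt = true  [terminal]
17. n9.cnt = "qp"  [terminal]
18. n7.idx = 30  [A.acc + 31]
19. n5.idx = 26  [A₀.acc * -1 + 41]
20. n10.cnt = 30  [S.mk * 2 - 10]
21. n11.lab = -8  [-8]
22. n11.sig = true  [C₀.cnt > 29]
23. n12.cnt = 3  [B.lab + 11]
24. n13.cnt = true  [terminal]
25. n14.cnt = "rp"  [terminal]
26. n12.lab = 0  [C.cnt - 3]
27. n11.pre = 23  [C.lab + 23]
28. n15.mk = 16  [C₀.cnt - 14]
29. n15.idx = 26  [B.pre + 3]
30. n16.mk = 2  [S₀.mk * -2 + 34]
31. n16.idx = 21  [21]
32. n17.cnt = -1  [-1]
33. n18.val = "uk"  [terminal]
34. n17.lab = -8  [-8]
35. n16.sig = -4  [S.idx - 25]
36. n16.wid = true  [S.mk == 2]
37. n15.sig = -5  [S₀.idx - 31]
38. n15.wid = true  [S₀.idx > 25]
39. n19.cnt = 6  [B.pre + S.sig - 12]
40. n20.mk = 26  [26]
41. n20.idx = 13  [C.cnt + 7]
42. n21.mk = true  [S₀.idx > 12]
43. n21.acc = 17  [S₀.mk - 9]
44. n22.cnt = false  [terminal]
45. n21.idx = 24  [A.acc + 7]
46. n23.mk = -8  [A.idx + S₀.mk - 58]
47. n23.idx = 26  [S₀.idx + 13]
48. n24.val = "rx"  [terminal]
49. n25.val = "mv"  [terminal]
50. n23.sig = 24  [len(d₀.val) + 22]
51. n23.wid = false  [false]
52. n20.sig = 1  [S₀.mk + S₁.sig - 49]
53. n20.wid = false  [S₁.wid == true]
54. n19.lab = 25  [C.cnt + S.sig + 18]
55. n10.lab = 27  [S.sig + 32]
56. n0.sig = 10  [B.pre - 4]
57. n0.wid = true  [S.mk == 20]

26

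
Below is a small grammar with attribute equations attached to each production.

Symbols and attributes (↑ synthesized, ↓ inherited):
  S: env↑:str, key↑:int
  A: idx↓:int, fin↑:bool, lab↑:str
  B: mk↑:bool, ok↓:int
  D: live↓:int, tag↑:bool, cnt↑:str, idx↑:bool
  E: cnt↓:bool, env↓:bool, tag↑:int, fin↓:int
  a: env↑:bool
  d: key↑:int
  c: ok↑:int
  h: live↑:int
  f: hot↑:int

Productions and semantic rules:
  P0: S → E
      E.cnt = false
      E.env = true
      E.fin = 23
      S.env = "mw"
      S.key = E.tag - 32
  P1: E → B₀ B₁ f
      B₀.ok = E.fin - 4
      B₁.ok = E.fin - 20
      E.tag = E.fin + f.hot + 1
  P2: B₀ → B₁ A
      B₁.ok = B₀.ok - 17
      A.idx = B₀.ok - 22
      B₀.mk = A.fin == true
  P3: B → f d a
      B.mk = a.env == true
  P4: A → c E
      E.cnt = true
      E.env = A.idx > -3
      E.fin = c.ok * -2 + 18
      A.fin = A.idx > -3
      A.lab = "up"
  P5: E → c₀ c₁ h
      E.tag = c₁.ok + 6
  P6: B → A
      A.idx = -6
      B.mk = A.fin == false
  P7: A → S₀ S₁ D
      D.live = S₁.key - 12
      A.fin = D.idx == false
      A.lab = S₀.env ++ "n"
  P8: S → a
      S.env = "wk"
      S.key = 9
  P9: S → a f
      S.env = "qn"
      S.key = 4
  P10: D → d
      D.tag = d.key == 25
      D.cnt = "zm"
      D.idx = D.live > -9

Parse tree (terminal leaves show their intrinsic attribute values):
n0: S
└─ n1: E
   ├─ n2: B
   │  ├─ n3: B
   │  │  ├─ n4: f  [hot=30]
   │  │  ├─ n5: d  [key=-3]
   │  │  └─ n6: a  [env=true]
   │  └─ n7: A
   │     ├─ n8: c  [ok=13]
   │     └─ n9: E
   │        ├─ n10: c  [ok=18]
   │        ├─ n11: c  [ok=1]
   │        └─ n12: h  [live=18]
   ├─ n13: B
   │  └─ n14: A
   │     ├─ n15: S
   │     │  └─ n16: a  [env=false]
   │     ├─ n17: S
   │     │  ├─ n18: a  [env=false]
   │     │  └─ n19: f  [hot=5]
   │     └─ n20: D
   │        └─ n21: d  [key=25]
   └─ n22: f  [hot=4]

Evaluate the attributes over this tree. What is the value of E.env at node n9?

false

1. n1.cnt = false  [false]
2. n1.env = true  [true]
3. n1.fin = 23  [23]
4. n2.ok = 19  [E.fin - 4]
5. n3.ok = 2  [B₀.ok - 17]
6. n4.hot = 30  [terminal]
7. n5.key = -3  [terminal]
8. n6.env = true  [terminal]
9. n3.mk = true  [a.env == true]
10. n7.idx = -3  [B₀.ok - 22]
11. n8.ok = 13  [terminal]
12. n9.cnt = true  [true]
13. n9.env = false  [A.idx > -3]
14. n9.fin = -8  [c.ok * -2 + 18]
15. n10.ok = 18  [terminal]
16. n11.ok = 1  [terminal]
17. n12.live = 18  [terminal]
18. n9.tag = 7  [c₁.ok + 6]
19. n7.fin = false  [A.idx > -3]
20. n7.lab = "up"  ["up"]
21. n2.mk = false  [A.fin == true]
22. n13.ok = 3  [E.fin - 20]
23. n14.idx = -6  [-6]
24. n16.env = false  [terminal]
25. n15.env = "wk"  ["wk"]
26. n15.key = 9  [9]
27. n18.env = false  [terminal]
28. n19.hot = 5  [terminal]
29. n17.env = "qn"  ["qn"]
30. n17.key = 4  [4]
31. n20.live = -8  [S₁.key - 12]
32. n21.key = 25  [terminal]
33. n20.tag = true  [d.key == 25]
34. n20.cnt = "zm"  ["zm"]
35. n20.idx = true  [D.live > -9]
36. n14.fin = false  [D.idx == false]
37. n14.lab = "wkn"  [S₀.env ++ "n"]
38. n13.mk = true  [A.fin == false]
39. n22.hot = 4  [terminal]
40. n1.tag = 28  [E.fin + f.hot + 1]
41. n0.env = "mw"  ["mw"]
42. n0.key = -4  [E.tag - 32]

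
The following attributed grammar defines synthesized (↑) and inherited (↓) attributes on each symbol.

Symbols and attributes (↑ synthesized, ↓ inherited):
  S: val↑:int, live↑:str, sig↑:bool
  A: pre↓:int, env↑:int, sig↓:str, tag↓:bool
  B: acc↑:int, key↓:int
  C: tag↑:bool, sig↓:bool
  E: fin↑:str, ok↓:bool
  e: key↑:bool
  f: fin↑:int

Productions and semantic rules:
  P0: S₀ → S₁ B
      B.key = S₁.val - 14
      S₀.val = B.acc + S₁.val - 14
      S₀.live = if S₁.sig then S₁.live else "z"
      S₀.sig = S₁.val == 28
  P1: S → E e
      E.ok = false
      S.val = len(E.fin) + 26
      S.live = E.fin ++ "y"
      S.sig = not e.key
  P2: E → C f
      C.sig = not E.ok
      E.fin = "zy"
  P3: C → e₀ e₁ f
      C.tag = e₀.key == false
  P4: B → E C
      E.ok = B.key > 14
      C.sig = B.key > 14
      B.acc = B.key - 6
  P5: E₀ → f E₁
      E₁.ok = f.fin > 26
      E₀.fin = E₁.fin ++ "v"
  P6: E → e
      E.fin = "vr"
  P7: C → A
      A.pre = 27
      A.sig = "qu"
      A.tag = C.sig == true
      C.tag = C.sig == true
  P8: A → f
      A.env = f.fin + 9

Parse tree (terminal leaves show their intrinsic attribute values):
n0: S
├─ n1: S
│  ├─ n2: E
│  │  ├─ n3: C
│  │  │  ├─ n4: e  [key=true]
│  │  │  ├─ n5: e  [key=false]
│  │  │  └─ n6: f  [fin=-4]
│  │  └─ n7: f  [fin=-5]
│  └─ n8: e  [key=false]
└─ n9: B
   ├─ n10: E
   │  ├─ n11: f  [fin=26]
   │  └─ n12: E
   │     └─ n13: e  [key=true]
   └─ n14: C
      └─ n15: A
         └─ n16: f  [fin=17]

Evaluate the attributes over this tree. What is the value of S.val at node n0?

1. n2.ok = false  [false]
2. n3.sig = true  [not E.ok]
3. n4.key = true  [terminal]
4. n5.key = false  [terminal]
5. n6.fin = -4  [terminal]
6. n3.tag = false  [e₀.key == false]
7. n7.fin = -5  [terminal]
8. n2.fin = "zy"  ["zy"]
9. n8.key = false  [terminal]
10. n1.val = 28  [len(E.fin) + 26]
11. n1.live = "zyy"  [E.fin ++ "y"]
12. n1.sig = true  [not e.key]
13. n9.key = 14  [S₁.val - 14]
14. n10.ok = false  [B.key > 14]
15. n11.fin = 26  [terminal]
16. n12.ok = false  [f.fin > 26]
17. n13.key = true  [terminal]
18. n12.fin = "vr"  ["vr"]
19. n10.fin = "vrv"  [E₁.fin ++ "v"]
20. n14.sig = false  [B.key > 14]
21. n15.pre = 27  [27]
22. n15.sig = "qu"  ["qu"]
23. n15.tag = false  [C.sig == true]
24. n16.fin = 17  [terminal]
25. n15.env = 26  [f.fin + 9]
26. n14.tag = false  [C.sig == true]
27. n9.acc = 8  [B.key - 6]
28. n0.val = 22  [B.acc + S₁.val - 14]
29. n0.live = "zyy"  [if S₁.sig then S₁.live else "z"]
30. n0.sig = true  [S₁.val == 28]

22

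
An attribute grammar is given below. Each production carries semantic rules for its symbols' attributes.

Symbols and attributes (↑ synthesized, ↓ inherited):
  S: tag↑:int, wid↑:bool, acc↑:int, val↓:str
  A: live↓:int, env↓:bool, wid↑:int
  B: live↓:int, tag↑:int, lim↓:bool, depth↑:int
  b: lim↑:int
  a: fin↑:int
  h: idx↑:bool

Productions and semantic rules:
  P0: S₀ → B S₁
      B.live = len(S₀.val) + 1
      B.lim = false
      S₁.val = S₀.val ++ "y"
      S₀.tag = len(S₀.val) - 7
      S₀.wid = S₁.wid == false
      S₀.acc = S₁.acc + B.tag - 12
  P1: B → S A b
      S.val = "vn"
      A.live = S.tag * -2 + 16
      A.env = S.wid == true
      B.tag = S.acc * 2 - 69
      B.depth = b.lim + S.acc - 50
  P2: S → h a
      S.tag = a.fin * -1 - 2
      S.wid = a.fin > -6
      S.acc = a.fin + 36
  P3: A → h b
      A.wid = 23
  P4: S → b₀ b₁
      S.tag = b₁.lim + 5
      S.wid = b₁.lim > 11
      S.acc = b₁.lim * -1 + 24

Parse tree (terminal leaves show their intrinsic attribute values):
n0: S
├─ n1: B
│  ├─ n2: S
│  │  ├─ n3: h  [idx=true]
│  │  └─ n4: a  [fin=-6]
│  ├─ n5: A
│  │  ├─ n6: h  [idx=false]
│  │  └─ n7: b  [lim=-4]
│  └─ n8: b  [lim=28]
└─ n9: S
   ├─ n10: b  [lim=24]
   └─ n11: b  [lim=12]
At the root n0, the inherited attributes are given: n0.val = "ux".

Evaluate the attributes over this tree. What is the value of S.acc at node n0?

-9

1. n0.val = "ux"  [given at root]
2. n1.live = 3  [len(S₀.val) + 1]
3. n1.lim = false  [false]
4. n2.val = "vn"  ["vn"]
5. n3.idx = true  [terminal]
6. n4.fin = -6  [terminal]
7. n2.tag = 4  [a.fin * -1 - 2]
8. n2.wid = false  [a.fin > -6]
9. n2.acc = 30  [a.fin + 36]
10. n5.live = 8  [S.tag * -2 + 16]
11. n5.env = false  [S.wid == true]
12. n6.idx = false  [terminal]
13. n7.lim = -4  [terminal]
14. n5.wid = 23  [23]
15. n8.lim = 28  [terminal]
16. n1.tag = -9  [S.acc * 2 - 69]
17. n1.depth = 8  [b.lim + S.acc - 50]
18. n9.val = "uxy"  [S₀.val ++ "y"]
19. n10.lim = 24  [terminal]
20. n11.lim = 12  [terminal]
21. n9.tag = 17  [b₁.lim + 5]
22. n9.wid = true  [b₁.lim > 11]
23. n9.acc = 12  [b₁.lim * -1 + 24]
24. n0.tag = -5  [len(S₀.val) - 7]
25. n0.wid = false  [S₁.wid == false]
26. n0.acc = -9  [S₁.acc + B.tag - 12]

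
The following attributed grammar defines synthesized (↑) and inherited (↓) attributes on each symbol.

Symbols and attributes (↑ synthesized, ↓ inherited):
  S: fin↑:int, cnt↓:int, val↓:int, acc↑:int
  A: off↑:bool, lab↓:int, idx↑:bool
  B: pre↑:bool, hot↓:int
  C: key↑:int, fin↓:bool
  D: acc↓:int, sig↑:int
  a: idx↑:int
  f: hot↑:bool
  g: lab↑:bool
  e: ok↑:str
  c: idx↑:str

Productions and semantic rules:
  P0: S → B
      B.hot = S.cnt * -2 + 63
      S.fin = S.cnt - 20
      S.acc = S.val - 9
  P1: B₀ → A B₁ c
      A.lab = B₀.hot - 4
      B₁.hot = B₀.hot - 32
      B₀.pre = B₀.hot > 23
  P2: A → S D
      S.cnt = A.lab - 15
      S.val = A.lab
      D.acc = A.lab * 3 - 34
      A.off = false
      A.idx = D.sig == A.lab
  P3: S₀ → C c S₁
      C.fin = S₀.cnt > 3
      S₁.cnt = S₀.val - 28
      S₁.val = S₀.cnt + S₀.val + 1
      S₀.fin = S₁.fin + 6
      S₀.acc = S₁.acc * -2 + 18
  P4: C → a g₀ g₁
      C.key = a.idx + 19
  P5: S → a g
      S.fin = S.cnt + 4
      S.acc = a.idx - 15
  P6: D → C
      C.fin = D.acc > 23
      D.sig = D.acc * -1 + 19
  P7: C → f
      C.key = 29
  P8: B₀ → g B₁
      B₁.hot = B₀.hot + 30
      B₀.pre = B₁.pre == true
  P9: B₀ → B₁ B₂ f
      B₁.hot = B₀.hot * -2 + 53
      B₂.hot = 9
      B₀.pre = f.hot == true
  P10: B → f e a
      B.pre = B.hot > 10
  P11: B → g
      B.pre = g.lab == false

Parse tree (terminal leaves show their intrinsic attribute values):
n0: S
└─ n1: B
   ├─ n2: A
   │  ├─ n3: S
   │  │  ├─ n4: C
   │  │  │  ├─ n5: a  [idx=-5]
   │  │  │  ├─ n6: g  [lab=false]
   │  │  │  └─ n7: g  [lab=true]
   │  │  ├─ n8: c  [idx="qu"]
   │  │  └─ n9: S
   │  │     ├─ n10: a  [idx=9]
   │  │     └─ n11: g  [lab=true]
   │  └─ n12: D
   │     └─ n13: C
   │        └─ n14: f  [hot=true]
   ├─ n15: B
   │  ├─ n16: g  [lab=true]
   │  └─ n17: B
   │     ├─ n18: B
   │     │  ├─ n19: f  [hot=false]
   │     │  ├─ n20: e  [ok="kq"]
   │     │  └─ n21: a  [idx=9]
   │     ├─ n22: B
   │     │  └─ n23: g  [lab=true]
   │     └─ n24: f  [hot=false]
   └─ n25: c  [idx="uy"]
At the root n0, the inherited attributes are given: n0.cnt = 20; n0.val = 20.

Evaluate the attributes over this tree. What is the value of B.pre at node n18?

true

1. n0.cnt = 20  [given at root]
2. n0.val = 20  [given at root]
3. n1.hot = 23  [S.cnt * -2 + 63]
4. n2.lab = 19  [B₀.hot - 4]
5. n3.cnt = 4  [A.lab - 15]
6. n3.val = 19  [A.lab]
7. n4.fin = true  [S₀.cnt > 3]
8. n5.idx = -5  [terminal]
9. n6.lab = false  [terminal]
10. n7.lab = true  [terminal]
11. n4.key = 14  [a.idx + 19]
12. n8.idx = "qu"  [terminal]
13. n9.cnt = -9  [S₀.val - 28]
14. n9.val = 24  [S₀.cnt + S₀.val + 1]
15. n10.idx = 9  [terminal]
16. n11.lab = true  [terminal]
17. n9.fin = -5  [S.cnt + 4]
18. n9.acc = -6  [a.idx - 15]
19. n3.fin = 1  [S₁.fin + 6]
20. n3.acc = 30  [S₁.acc * -2 + 18]
21. n12.acc = 23  [A.lab * 3 - 34]
22. n13.fin = false  [D.acc > 23]
23. n14.hot = true  [terminal]
24. n13.key = 29  [29]
25. n12.sig = -4  [D.acc * -1 + 19]
26. n2.off = false  [false]
27. n2.idx = false  [D.sig == A.lab]
28. n15.hot = -9  [B₀.hot - 32]
29. n16.lab = true  [terminal]
30. n17.hot = 21  [B₀.hot + 30]
31. n18.hot = 11  [B₀.hot * -2 + 53]
32. n19.hot = false  [terminal]
33. n20.ok = "kq"  [terminal]
34. n21.idx = 9  [terminal]
35. n18.pre = true  [B.hot > 10]
36. n22.hot = 9  [9]
37. n23.lab = true  [terminal]
38. n22.pre = false  [g.lab == false]
39. n24.hot = false  [terminal]
40. n17.pre = false  [f.hot == true]
41. n15.pre = false  [B₁.pre == true]
42. n25.idx = "uy"  [terminal]
43. n1.pre = false  [B₀.hot > 23]
44. n0.fin = 0  [S.cnt - 20]
45. n0.acc = 11  [S.val - 9]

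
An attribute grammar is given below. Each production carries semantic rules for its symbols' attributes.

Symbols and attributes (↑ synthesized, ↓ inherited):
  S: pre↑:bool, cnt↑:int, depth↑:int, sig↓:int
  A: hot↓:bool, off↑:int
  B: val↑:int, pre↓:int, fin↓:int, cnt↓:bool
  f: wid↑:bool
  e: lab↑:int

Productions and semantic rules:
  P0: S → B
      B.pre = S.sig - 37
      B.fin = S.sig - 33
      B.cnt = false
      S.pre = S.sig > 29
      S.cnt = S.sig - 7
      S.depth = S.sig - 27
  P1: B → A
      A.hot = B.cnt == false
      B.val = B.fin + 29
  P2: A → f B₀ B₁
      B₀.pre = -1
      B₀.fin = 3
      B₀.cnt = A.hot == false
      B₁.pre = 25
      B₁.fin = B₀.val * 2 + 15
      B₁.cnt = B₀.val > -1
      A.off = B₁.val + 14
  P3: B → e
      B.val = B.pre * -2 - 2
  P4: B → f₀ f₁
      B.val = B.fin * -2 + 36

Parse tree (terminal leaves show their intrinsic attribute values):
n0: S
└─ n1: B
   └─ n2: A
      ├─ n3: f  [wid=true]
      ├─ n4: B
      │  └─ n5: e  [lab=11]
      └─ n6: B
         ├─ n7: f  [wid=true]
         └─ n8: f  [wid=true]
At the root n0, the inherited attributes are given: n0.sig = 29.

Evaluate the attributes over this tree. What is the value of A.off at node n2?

1. n0.sig = 29  [given at root]
2. n1.pre = -8  [S.sig - 37]
3. n1.fin = -4  [S.sig - 33]
4. n1.cnt = false  [false]
5. n2.hot = true  [B.cnt == false]
6. n3.wid = true  [terminal]
7. n4.pre = -1  [-1]
8. n4.fin = 3  [3]
9. n4.cnt = false  [A.hot == false]
10. n5.lab = 11  [terminal]
11. n4.val = 0  [B.pre * -2 - 2]
12. n6.pre = 25  [25]
13. n6.fin = 15  [B₀.val * 2 + 15]
14. n6.cnt = true  [B₀.val > -1]
15. n7.wid = true  [terminal]
16. n8.wid = true  [terminal]
17. n6.val = 6  [B.fin * -2 + 36]
18. n2.off = 20  [B₁.val + 14]
19. n1.val = 25  [B.fin + 29]
20. n0.pre = false  [S.sig > 29]
21. n0.cnt = 22  [S.sig - 7]
22. n0.depth = 2  [S.sig - 27]

20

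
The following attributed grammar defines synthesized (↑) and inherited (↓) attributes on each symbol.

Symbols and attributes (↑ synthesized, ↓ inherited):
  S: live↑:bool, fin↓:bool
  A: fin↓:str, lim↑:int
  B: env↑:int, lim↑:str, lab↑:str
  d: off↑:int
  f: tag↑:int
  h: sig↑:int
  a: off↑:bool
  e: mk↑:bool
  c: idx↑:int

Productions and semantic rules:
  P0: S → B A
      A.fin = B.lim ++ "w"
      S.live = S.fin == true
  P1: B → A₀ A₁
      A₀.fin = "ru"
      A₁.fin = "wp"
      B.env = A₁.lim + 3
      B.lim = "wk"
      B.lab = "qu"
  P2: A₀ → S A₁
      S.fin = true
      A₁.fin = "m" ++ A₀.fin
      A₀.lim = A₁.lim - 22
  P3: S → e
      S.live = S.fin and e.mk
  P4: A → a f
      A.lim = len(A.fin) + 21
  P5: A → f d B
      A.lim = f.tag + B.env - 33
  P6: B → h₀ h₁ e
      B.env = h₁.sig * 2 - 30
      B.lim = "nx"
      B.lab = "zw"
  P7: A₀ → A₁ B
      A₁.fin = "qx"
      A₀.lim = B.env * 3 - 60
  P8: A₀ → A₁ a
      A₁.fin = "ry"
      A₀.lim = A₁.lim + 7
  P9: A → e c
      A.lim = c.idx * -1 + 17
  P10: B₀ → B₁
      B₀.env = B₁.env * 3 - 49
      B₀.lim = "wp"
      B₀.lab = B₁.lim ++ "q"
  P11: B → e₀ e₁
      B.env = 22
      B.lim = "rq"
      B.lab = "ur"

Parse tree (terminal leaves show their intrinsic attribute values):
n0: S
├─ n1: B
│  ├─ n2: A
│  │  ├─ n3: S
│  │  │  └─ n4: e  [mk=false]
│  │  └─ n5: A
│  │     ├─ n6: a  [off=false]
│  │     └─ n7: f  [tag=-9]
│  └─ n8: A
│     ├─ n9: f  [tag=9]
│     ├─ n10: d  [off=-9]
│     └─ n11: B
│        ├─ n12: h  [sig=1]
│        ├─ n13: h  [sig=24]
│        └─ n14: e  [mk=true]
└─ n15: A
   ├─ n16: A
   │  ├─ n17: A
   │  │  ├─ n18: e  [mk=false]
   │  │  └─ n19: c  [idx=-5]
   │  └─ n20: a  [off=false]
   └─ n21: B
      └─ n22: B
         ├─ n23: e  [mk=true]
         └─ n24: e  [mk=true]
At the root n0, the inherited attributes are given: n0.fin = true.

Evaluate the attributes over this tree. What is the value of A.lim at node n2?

1. n0.fin = true  [given at root]
2. n2.fin = "ru"  ["ru"]
3. n3.fin = true  [true]
4. n4.mk = false  [terminal]
5. n3.live = false  [S.fin and e.mk]
6. n5.fin = "mru"  ["m" ++ A₀.fin]
7. n6.off = false  [terminal]
8. n7.tag = -9  [terminal]
9. n5.lim = 24  [len(A.fin) + 21]
10. n2.lim = 2  [A₁.lim - 22]
11. n8.fin = "wp"  ["wp"]
12. n9.tag = 9  [terminal]
13. n10.off = -9  [terminal]
14. n12.sig = 1  [terminal]
15. n13.sig = 24  [terminal]
16. n14.mk = true  [terminal]
17. n11.env = 18  [h₁.sig * 2 - 30]
18. n11.lim = "nx"  ["nx"]
19. n11.lab = "zw"  ["zw"]
20. n8.lim = -6  [f.tag + B.env - 33]
21. n1.env = -3  [A₁.lim + 3]
22. n1.lim = "wk"  ["wk"]
23. n1.lab = "qu"  ["qu"]
24. n15.fin = "wkw"  [B.lim ++ "w"]
25. n16.fin = "qx"  ["qx"]
26. n17.fin = "ry"  ["ry"]
27. n18.mk = false  [terminal]
28. n19.idx = -5  [terminal]
29. n17.lim = 22  [c.idx * -1 + 17]
30. n20.off = false  [terminal]
31. n16.lim = 29  [A₁.lim + 7]
32. n23.mk = true  [terminal]
33. n24.mk = true  [terminal]
34. n22.env = 22  [22]
35. n22.lim = "rq"  ["rq"]
36. n22.lab = "ur"  ["ur"]
37. n21.env = 17  [B₁.env * 3 - 49]
38. n21.lim = "wp"  ["wp"]
39. n21.lab = "rqq"  [B₁.lim ++ "q"]
40. n15.lim = -9  [B.env * 3 - 60]
41. n0.live = true  [S.fin == true]

2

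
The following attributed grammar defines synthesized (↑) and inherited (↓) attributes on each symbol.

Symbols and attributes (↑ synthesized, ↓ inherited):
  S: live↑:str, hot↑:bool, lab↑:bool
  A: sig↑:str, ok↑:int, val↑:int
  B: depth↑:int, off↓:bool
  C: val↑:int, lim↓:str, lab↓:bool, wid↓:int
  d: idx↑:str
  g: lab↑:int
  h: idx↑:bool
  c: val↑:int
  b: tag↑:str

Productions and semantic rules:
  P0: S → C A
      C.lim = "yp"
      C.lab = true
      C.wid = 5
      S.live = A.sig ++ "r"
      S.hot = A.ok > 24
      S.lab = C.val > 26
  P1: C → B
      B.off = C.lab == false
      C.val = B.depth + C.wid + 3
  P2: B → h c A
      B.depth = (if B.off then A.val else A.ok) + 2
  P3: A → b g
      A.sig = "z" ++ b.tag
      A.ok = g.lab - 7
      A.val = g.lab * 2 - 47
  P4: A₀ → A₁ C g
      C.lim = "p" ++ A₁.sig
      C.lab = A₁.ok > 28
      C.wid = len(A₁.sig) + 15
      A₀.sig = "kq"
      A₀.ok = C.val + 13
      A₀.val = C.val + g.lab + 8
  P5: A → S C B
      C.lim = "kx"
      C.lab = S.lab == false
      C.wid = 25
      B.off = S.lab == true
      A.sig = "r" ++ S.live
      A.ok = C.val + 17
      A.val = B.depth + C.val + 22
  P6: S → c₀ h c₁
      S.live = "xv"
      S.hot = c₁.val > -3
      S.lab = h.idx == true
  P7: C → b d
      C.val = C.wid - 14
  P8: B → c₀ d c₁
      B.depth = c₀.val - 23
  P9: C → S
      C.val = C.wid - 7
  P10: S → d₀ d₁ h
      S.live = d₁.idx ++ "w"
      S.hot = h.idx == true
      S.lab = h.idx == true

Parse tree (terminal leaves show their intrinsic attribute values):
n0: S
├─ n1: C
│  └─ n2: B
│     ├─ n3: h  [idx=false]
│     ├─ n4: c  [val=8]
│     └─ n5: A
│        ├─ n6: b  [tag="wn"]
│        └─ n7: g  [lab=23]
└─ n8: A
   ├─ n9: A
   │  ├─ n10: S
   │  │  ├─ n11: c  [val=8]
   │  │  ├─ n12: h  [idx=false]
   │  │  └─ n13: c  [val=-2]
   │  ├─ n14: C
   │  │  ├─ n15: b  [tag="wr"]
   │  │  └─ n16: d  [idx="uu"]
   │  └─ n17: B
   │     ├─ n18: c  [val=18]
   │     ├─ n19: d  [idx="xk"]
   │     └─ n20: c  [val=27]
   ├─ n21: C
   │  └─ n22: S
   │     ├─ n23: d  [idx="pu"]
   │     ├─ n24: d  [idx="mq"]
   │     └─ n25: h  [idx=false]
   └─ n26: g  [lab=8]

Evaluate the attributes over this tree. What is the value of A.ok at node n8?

1. n1.lim = "yp"  ["yp"]
2. n1.lab = true  [true]
3. n1.wid = 5  [5]
4. n2.off = false  [C.lab == false]
5. n3.idx = false  [terminal]
6. n4.val = 8  [terminal]
7. n6.tag = "wn"  [terminal]
8. n7.lab = 23  [terminal]
9. n5.sig = "zwn"  ["z" ++ b.tag]
10. n5.ok = 16  [g.lab - 7]
11. n5.val = -1  [g.lab * 2 - 47]
12. n2.depth = 18  [(if B.off then A.val else A.ok) + 2]
13. n1.val = 26  [B.depth + C.wid + 3]
14. n11.val = 8  [terminal]
15. n12.idx = false  [terminal]
16. n13.val = -2  [terminal]
17. n10.live = "xv"  ["xv"]
18. n10.hot = true  [c₁.val > -3]
19. n10.lab = false  [h.idx == true]
20. n14.lim = "kx"  ["kx"]
21. n14.lab = true  [S.lab == false]
22. n14.wid = 25  [25]
23. n15.tag = "wr"  [terminal]
24. n16.idx = "uu"  [terminal]
25. n14.val = 11  [C.wid - 14]
26. n17.off = false  [S.lab == true]
27. n18.val = 18  [terminal]
28. n19.idx = "xk"  [terminal]
29. n20.val = 27  [terminal]
30. n17.depth = -5  [c₀.val - 23]
31. n9.sig = "rxv"  ["r" ++ S.live]
32. n9.ok = 28  [C.val + 17]
33. n9.val = 28  [B.depth + C.val + 22]
34. n21.lim = "prxv"  ["p" ++ A₁.sig]
35. n21.lab = false  [A₁.ok > 28]
36. n21.wid = 18  [len(A₁.sig) + 15]
37. n23.idx = "pu"  [terminal]
38. n24.idx = "mq"  [terminal]
39. n25.idx = false  [terminal]
40. n22.live = "mqw"  [d₁.idx ++ "w"]
41. n22.hot = false  [h.idx == true]
42. n22.lab = false  [h.idx == true]
43. n21.val = 11  [C.wid - 7]
44. n26.lab = 8  [terminal]
45. n8.sig = "kq"  ["kq"]
46. n8.ok = 24  [C.val + 13]
47. n8.val = 27  [C.val + g.lab + 8]
48. n0.live = "kqr"  [A.sig ++ "r"]
49. n0.hot = false  [A.ok > 24]
50. n0.lab = false  [C.val > 26]

24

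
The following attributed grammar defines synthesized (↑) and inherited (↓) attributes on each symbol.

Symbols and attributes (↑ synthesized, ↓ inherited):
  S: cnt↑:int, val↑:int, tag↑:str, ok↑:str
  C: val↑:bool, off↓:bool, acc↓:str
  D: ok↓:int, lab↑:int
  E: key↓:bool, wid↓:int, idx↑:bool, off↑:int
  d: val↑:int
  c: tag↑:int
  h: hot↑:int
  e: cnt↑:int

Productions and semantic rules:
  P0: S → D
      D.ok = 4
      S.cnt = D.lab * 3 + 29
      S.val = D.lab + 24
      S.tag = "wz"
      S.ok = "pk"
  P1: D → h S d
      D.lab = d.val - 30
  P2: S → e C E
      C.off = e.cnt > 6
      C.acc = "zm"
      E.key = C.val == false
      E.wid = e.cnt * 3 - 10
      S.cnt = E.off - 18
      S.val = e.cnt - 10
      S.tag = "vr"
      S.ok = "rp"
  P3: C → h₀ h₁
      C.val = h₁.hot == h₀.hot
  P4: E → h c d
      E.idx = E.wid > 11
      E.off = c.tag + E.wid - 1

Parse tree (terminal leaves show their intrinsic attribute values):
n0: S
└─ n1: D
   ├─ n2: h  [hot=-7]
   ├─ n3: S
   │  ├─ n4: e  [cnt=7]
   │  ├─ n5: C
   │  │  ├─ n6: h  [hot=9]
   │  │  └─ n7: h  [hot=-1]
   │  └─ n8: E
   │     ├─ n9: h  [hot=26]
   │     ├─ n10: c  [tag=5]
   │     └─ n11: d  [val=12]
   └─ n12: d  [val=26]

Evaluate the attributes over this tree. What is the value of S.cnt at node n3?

1. n1.ok = 4  [4]
2. n2.hot = -7  [terminal]
3. n4.cnt = 7  [terminal]
4. n5.off = true  [e.cnt > 6]
5. n5.acc = "zm"  ["zm"]
6. n6.hot = 9  [terminal]
7. n7.hot = -1  [terminal]
8. n5.val = false  [h₁.hot == h₀.hot]
9. n8.key = true  [C.val == false]
10. n8.wid = 11  [e.cnt * 3 - 10]
11. n9.hot = 26  [terminal]
12. n10.tag = 5  [terminal]
13. n11.val = 12  [terminal]
14. n8.idx = false  [E.wid > 11]
15. n8.off = 15  [c.tag + E.wid - 1]
16. n3.cnt = -3  [E.off - 18]
17. n3.val = -3  [e.cnt - 10]
18. n3.tag = "vr"  ["vr"]
19. n3.ok = "rp"  ["rp"]
20. n12.val = 26  [terminal]
21. n1.lab = -4  [d.val - 30]
22. n0.cnt = 17  [D.lab * 3 + 29]
23. n0.val = 20  [D.lab + 24]
24. n0.tag = "wz"  ["wz"]
25. n0.ok = "pk"  ["pk"]

-3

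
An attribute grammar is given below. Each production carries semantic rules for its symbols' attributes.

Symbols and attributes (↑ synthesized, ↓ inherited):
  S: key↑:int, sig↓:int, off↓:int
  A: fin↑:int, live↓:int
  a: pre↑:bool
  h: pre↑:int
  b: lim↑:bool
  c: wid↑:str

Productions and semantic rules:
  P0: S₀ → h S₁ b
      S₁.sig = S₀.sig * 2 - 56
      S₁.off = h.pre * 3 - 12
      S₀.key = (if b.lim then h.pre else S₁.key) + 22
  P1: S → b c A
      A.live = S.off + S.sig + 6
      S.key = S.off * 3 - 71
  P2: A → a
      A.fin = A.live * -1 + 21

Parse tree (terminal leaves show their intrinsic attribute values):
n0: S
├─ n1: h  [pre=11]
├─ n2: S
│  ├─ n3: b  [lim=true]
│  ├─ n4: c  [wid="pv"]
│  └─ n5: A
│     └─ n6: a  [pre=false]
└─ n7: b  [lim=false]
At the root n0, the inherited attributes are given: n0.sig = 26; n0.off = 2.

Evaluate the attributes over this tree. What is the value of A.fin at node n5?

-2

1. n0.sig = 26  [given at root]
2. n0.off = 2  [given at root]
3. n1.pre = 11  [terminal]
4. n2.sig = -4  [S₀.sig * 2 - 56]
5. n2.off = 21  [h.pre * 3 - 12]
6. n3.lim = true  [terminal]
7. n4.wid = "pv"  [terminal]
8. n5.live = 23  [S.off + S.sig + 6]
9. n6.pre = false  [terminal]
10. n5.fin = -2  [A.live * -1 + 21]
11. n2.key = -8  [S.off * 3 - 71]
12. n7.lim = false  [terminal]
13. n0.key = 14  [(if b.lim then h.pre else S₁.key) + 22]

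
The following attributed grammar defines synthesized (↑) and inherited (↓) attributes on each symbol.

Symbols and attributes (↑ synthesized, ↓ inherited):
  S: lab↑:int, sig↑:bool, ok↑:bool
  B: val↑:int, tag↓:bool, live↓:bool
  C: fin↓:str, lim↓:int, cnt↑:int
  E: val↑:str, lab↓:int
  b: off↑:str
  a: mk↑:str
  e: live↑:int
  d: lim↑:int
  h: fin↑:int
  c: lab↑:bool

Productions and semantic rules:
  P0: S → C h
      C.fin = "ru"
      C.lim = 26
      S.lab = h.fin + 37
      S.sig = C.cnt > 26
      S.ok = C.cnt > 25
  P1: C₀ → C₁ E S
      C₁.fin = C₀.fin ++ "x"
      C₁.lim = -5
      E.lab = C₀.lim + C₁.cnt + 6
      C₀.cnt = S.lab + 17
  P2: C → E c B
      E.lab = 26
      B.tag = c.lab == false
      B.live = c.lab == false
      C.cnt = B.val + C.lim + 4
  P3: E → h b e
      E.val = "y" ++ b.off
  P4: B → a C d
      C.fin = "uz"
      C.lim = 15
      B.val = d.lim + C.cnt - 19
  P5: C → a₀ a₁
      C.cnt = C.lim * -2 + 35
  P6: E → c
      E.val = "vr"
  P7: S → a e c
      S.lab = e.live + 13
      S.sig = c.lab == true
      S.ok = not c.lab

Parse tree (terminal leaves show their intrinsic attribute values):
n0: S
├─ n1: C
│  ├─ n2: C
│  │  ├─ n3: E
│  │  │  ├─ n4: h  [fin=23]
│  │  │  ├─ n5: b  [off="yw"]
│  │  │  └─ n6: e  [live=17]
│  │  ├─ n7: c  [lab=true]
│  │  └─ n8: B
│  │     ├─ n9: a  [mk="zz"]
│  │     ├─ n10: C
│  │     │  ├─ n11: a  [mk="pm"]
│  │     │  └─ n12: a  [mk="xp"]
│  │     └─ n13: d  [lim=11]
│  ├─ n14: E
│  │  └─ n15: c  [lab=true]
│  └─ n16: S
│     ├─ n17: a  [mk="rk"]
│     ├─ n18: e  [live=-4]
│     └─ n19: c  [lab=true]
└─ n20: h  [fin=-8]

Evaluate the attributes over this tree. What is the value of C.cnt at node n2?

-4

1. n1.fin = "ru"  ["ru"]
2. n1.lim = 26  [26]
3. n2.fin = "rux"  [C₀.fin ++ "x"]
4. n2.lim = -5  [-5]
5. n3.lab = 26  [26]
6. n4.fin = 23  [terminal]
7. n5.off = "yw"  [terminal]
8. n6.live = 17  [terminal]
9. n3.val = "yyw"  ["y" ++ b.off]
10. n7.lab = true  [terminal]
11. n8.tag = false  [c.lab == false]
12. n8.live = false  [c.lab == false]
13. n9.mk = "zz"  [terminal]
14. n10.fin = "uz"  ["uz"]
15. n10.lim = 15  [15]
16. n11.mk = "pm"  [terminal]
17. n12.mk = "xp"  [terminal]
18. n10.cnt = 5  [C.lim * -2 + 35]
19. n13.lim = 11  [terminal]
20. n8.val = -3  [d.lim + C.cnt - 19]
21. n2.cnt = -4  [B.val + C.lim + 4]
22. n14.lab = 28  [C₀.lim + C₁.cnt + 6]
23. n15.lab = true  [terminal]
24. n14.val = "vr"  ["vr"]
25. n17.mk = "rk"  [terminal]
26. n18.live = -4  [terminal]
27. n19.lab = true  [terminal]
28. n16.lab = 9  [e.live + 13]
29. n16.sig = true  [c.lab == true]
30. n16.ok = false  [not c.lab]
31. n1.cnt = 26  [S.lab + 17]
32. n20.fin = -8  [terminal]
33. n0.lab = 29  [h.fin + 37]
34. n0.sig = false  [C.cnt > 26]
35. n0.ok = true  [C.cnt > 25]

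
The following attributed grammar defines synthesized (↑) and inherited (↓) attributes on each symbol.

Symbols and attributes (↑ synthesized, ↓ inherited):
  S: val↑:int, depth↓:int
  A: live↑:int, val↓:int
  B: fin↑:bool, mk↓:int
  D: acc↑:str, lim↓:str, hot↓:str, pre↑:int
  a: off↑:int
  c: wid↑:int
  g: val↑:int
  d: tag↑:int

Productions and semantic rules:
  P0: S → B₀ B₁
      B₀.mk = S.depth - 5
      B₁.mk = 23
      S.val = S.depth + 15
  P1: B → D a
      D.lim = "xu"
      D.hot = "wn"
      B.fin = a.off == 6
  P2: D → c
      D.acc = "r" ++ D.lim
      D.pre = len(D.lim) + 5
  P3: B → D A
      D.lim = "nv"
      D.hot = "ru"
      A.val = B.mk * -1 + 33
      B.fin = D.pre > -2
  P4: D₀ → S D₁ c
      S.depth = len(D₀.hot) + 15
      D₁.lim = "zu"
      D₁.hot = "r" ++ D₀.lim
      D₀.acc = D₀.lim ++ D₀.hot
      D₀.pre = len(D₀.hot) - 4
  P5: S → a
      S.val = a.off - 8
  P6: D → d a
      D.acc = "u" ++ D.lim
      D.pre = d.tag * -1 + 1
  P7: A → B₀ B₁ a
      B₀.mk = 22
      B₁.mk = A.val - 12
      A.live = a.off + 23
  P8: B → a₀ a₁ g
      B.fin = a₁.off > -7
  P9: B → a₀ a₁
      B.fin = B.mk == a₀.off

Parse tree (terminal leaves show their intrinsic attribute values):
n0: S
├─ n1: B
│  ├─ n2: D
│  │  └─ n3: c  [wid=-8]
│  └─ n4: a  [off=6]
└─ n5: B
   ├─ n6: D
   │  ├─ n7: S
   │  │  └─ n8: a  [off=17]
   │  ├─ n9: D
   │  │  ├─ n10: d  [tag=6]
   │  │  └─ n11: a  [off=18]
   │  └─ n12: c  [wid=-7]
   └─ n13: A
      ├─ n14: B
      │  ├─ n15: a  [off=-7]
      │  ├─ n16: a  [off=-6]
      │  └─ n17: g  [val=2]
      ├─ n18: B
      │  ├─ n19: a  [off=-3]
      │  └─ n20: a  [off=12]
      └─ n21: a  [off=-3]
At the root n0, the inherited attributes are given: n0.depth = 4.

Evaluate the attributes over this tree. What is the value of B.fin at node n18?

false

1. n0.depth = 4  [given at root]
2. n1.mk = -1  [S.depth - 5]
3. n2.lim = "xu"  ["xu"]
4. n2.hot = "wn"  ["wn"]
5. n3.wid = -8  [terminal]
6. n2.acc = "rxu"  ["r" ++ D.lim]
7. n2.pre = 7  [len(D.lim) + 5]
8. n4.off = 6  [terminal]
9. n1.fin = true  [a.off == 6]
10. n5.mk = 23  [23]
11. n6.lim = "nv"  ["nv"]
12. n6.hot = "ru"  ["ru"]
13. n7.depth = 17  [len(D₀.hot) + 15]
14. n8.off = 17  [terminal]
15. n7.val = 9  [a.off - 8]
16. n9.lim = "zu"  ["zu"]
17. n9.hot = "rnv"  ["r" ++ D₀.lim]
18. n10.tag = 6  [terminal]
19. n11.off = 18  [terminal]
20. n9.acc = "uzu"  ["u" ++ D.lim]
21. n9.pre = -5  [d.tag * -1 + 1]
22. n12.wid = -7  [terminal]
23. n6.acc = "nvru"  [D₀.lim ++ D₀.hot]
24. n6.pre = -2  [len(D₀.hot) - 4]
25. n13.val = 10  [B.mk * -1 + 33]
26. n14.mk = 22  [22]
27. n15.off = -7  [terminal]
28. n16.off = -6  [terminal]
29. n17.val = 2  [terminal]
30. n14.fin = true  [a₁.off > -7]
31. n18.mk = -2  [A.val - 12]
32. n19.off = -3  [terminal]
33. n20.off = 12  [terminal]
34. n18.fin = false  [B.mk == a₀.off]
35. n21.off = -3  [terminal]
36. n13.live = 20  [a.off + 23]
37. n5.fin = false  [D.pre > -2]
38. n0.val = 19  [S.depth + 15]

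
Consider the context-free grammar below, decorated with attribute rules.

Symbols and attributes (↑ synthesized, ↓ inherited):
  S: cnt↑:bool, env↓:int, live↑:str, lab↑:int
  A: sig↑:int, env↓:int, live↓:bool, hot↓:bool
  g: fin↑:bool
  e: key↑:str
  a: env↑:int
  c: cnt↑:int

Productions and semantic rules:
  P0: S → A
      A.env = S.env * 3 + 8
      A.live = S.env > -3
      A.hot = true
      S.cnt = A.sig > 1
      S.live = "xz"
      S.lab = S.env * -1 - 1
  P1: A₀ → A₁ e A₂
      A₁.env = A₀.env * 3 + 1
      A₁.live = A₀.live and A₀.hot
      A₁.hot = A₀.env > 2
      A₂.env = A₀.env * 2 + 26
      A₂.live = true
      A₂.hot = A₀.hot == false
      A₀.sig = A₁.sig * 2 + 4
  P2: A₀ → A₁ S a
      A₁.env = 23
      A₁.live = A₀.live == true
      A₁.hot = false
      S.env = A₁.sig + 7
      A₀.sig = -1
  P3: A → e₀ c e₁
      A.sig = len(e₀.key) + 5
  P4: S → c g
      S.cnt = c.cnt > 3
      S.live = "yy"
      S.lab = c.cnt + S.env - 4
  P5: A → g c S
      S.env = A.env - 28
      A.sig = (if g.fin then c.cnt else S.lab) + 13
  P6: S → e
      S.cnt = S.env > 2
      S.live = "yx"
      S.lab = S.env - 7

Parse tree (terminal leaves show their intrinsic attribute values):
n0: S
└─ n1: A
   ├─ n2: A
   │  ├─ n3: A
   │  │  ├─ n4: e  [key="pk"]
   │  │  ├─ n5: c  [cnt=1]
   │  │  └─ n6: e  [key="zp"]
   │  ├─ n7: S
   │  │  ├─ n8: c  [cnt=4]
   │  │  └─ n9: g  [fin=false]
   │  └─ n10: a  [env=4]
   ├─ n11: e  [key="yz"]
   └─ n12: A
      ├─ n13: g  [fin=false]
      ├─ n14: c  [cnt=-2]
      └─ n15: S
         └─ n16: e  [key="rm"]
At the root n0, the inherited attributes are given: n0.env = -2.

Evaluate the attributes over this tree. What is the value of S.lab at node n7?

1. n0.env = -2  [given at root]
2. n1.env = 2  [S.env * 3 + 8]
3. n1.live = true  [S.env > -3]
4. n1.hot = true  [true]
5. n2.env = 7  [A₀.env * 3 + 1]
6. n2.live = true  [A₀.live and A₀.hot]
7. n2.hot = false  [A₀.env > 2]
8. n3.env = 23  [23]
9. n3.live = true  [A₀.live == true]
10. n3.hot = false  [false]
11. n4.key = "pk"  [terminal]
12. n5.cnt = 1  [terminal]
13. n6.key = "zp"  [terminal]
14. n3.sig = 7  [len(e₀.key) + 5]
15. n7.env = 14  [A₁.sig + 7]
16. n8.cnt = 4  [terminal]
17. n9.fin = false  [terminal]
18. n7.cnt = true  [c.cnt > 3]
19. n7.live = "yy"  ["yy"]
20. n7.lab = 14  [c.cnt + S.env - 4]
21. n10.env = 4  [terminal]
22. n2.sig = -1  [-1]
23. n11.key = "yz"  [terminal]
24. n12.env = 30  [A₀.env * 2 + 26]
25. n12.live = true  [true]
26. n12.hot = false  [A₀.hot == false]
27. n13.fin = false  [terminal]
28. n14.cnt = -2  [terminal]
29. n15.env = 2  [A.env - 28]
30. n16.key = "rm"  [terminal]
31. n15.cnt = false  [S.env > 2]
32. n15.live = "yx"  ["yx"]
33. n15.lab = -5  [S.env - 7]
34. n12.sig = 8  [(if g.fin then c.cnt else S.lab) + 13]
35. n1.sig = 2  [A₁.sig * 2 + 4]
36. n0.cnt = true  [A.sig > 1]
37. n0.live = "xz"  ["xz"]
38. n0.lab = 1  [S.env * -1 - 1]

14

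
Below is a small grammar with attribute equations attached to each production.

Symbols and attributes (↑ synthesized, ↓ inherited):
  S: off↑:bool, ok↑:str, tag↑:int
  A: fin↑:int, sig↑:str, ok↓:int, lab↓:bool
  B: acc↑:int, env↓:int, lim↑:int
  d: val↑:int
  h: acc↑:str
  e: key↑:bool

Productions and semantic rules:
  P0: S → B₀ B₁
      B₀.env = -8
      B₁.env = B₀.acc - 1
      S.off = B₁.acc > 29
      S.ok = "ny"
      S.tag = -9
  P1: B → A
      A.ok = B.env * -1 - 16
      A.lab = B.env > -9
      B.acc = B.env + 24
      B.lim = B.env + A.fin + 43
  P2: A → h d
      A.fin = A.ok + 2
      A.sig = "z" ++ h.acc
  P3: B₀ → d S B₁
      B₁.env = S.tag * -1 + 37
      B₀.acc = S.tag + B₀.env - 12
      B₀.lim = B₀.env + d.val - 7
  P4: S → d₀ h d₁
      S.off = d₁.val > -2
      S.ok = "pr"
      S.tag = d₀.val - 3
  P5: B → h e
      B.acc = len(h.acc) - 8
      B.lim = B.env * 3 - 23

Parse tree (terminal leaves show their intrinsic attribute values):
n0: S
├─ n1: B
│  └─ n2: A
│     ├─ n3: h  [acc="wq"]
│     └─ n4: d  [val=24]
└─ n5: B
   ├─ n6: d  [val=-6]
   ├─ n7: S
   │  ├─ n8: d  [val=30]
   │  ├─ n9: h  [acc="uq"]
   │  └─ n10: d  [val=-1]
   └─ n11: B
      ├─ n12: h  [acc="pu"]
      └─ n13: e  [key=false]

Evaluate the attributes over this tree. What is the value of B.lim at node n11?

1. n1.env = -8  [-8]
2. n2.ok = -8  [B.env * -1 - 16]
3. n2.lab = true  [B.env > -9]
4. n3.acc = "wq"  [terminal]
5. n4.val = 24  [terminal]
6. n2.fin = -6  [A.ok + 2]
7. n2.sig = "zwq"  ["z" ++ h.acc]
8. n1.acc = 16  [B.env + 24]
9. n1.lim = 29  [B.env + A.fin + 43]
10. n5.env = 15  [B₀.acc - 1]
11. n6.val = -6  [terminal]
12. n8.val = 30  [terminal]
13. n9.acc = "uq"  [terminal]
14. n10.val = -1  [terminal]
15. n7.off = true  [d₁.val > -2]
16. n7.ok = "pr"  ["pr"]
17. n7.tag = 27  [d₀.val - 3]
18. n11.env = 10  [S.tag * -1 + 37]
19. n12.acc = "pu"  [terminal]
20. n13.key = false  [terminal]
21. n11.acc = -6  [len(h.acc) - 8]
22. n11.lim = 7  [B.env * 3 - 23]
23. n5.acc = 30  [S.tag + B₀.env - 12]
24. n5.lim = 2  [B₀.env + d.val - 7]
25. n0.off = true  [B₁.acc > 29]
26. n0.ok = "ny"  ["ny"]
27. n0.tag = -9  [-9]

7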